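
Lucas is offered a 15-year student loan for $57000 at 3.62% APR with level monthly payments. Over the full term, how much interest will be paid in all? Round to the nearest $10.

At 3.62% the monthly rate is 0.0030167, so the payment is 57,000 × 0.0030167 / (1 − 1.0030167^−180) = $410.85.
Total paid = 180 × $410.85 = $73,953.00; interest = $73,953.00 − $57,000 = $16,953.00.

$16,950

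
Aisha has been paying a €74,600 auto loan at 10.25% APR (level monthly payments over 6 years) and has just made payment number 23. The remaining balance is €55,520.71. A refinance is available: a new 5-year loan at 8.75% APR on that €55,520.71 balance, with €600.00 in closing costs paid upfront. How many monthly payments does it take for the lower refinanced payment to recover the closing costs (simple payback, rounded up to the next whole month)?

3 months

Current payment = 74,600 × 10.25%/12 / (1 − (1+0.0085417)^−72) = €1,391.45.
Refinanced payment = 55,520.71 × 0.0072917 / (1 − (1+0.0072917)^−60) = €1,145.79.
Monthly savings = €1,391.45 − €1,145.79 = €245.66.
Break-even = €600.00 / €245.66 = 2.44 → 3 months.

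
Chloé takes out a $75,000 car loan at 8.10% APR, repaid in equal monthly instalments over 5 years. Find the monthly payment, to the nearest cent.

Monthly rate = 8.1%/12 = 0.0067500; payment = 75,000 × 0.0067500 / (1 − (1+0.0067500)^−60) = $1,524.32.

$1,524.32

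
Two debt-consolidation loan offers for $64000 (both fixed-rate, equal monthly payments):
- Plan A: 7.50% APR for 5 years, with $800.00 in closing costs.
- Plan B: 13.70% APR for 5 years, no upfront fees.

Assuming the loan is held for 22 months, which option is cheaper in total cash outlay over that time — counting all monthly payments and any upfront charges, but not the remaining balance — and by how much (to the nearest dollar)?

Plan A: at 7.50% the monthly rate is 0.0062500, so the payment is 64,000 × 0.0062500 / (1 − 1.0062500^−60) = $1,282.43.
Plan B: monthly rate = 13.7%/12 = 0.0114167; payment = 64,000 × 0.0114167 / (1 − (1+0.0114167)^−60) = $1,479.23.
Over 22 months: Plan A costs 22 × $1,282.43 + $800.00 = $29,013.46; Plan B costs 22 × $1,479.23 = $32,543.06.
Plan A is cheaper by $32,543.06 − $29,013.46 = $3,529.60.

Plan A by $3,530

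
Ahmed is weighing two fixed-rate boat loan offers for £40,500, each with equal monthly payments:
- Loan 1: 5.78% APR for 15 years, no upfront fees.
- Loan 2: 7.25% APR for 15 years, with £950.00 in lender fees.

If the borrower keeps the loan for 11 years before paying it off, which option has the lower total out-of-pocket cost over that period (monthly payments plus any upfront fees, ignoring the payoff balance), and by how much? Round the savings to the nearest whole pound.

Loan 1: monthly rate = 5.78%/12 = 0.0048167; payment = 40,500 × 0.0048167 / (1 − (1+0.0048167)^−180) = £336.97.
Loan 2: monthly rate = 7.25%/12 = 0.0060417; payment = 40,500 × 0.0060417 / (1 − (1+0.0060417)^−180) = £369.71.
Over 132 months: Loan 1 costs 132 × £336.97 = £44,480.04; Loan 2 costs 132 × £369.71 + £950.00 = £49,751.72.
Loan 1 is cheaper by £49,751.72 − £44,480.04 = £5,271.68.

Loan 1 by £5,272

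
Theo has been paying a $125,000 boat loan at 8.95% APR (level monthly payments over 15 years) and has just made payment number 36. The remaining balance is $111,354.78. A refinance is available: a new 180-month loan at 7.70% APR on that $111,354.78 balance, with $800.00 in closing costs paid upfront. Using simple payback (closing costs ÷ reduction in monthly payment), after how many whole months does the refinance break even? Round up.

Current payment = 125,000 × 8.95%/12 / (1 − (1+0.0074583)^−180) = $1,264.12.
Refinanced payment = 111,354.78 × 0.0064167 / (1 − (1+0.0064167)^−180) = $1,044.97.
Monthly savings = $1,264.12 − $1,044.97 = $219.15.
Break-even = $800.00 / $219.15 = 3.65 → 4 months.

4 months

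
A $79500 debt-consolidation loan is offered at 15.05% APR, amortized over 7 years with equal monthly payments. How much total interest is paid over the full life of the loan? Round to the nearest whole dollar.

Monthly rate = 15.05%/12 = 0.0125417; payment = 79,500 × 0.0125417 / (1 − (1+0.0125417)^−84) = $1,536.32.
Total paid = 84 × $1,536.32 = $129,050.88; interest = $129,050.88 − $79,500 = $49,550.88.

$49,551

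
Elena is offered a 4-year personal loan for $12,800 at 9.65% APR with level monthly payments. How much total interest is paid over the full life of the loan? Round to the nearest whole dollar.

$2,680

At 9.65% the monthly rate is 0.0080417, so the payment is 12,800 × 0.0080417 / (1 − 1.0080417^−48) = $322.49.
Total paid = 48 × $322.49 = $15,479.52; interest = $15,479.52 − $12,800 = $2,679.52.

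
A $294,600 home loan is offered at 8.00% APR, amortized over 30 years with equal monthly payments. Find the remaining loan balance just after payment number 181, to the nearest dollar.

$225,545

With monthly rate i = 8%/12 = 0.0066667, the balance after k of n payments is P · [(1+i)^n − (1+i)^k] / [(1+i)^n − 1].
(1+0.0066667)^360 = 10.93572966 and (1+0.0066667)^181 = 3.32896762, so the balance is 294,600 × (10.93572966 − 3.32896762) / (10.93572966 − 1) = $225,544.79.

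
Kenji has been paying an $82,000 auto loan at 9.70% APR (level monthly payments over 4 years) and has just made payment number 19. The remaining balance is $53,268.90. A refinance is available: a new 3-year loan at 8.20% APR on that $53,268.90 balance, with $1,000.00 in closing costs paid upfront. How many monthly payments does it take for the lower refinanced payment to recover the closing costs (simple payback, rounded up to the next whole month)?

3 months

Current payment = 82,000 × 9.7%/12 / (1 − (1+0.0080833)^−48) = $2,067.94.
Refinanced payment = 53,268.90 × 0.0068333 / (1 − (1+0.0068333)^−36) = $1,674.17.
Monthly savings = $2,067.94 − $1,674.17 = $393.77.
Break-even = $1,000.00 / $393.77 = 2.54 → 3 months.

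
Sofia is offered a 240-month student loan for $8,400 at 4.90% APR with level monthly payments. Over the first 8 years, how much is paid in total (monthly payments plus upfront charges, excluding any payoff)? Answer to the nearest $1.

At 4.90% the monthly rate is 0.0040833, so the payment is 8,400 × 0.0040833 / (1 − 1.0040833^−240) = $54.97.
Total outlay = 96 × $54.97 = $5,277.12.

$5,277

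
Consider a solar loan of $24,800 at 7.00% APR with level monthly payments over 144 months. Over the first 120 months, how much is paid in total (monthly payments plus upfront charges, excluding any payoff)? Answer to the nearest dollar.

Monthly rate = 7%/12 = 0.0058333; payment = 24,800 × 0.0058333 / (1 − (1+0.0058333)^−144) = $255.04.
Total outlay = 120 × $255.04 = $30,604.80.

$30,605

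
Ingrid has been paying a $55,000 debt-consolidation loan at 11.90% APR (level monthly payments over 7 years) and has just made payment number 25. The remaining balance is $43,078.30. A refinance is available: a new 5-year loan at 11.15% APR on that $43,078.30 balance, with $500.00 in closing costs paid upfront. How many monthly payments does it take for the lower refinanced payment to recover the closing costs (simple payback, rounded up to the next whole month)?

18 months

Current payment = 55,000 × 11.9%/12 / (1 − (1+0.0099167)^−84) = $967.96.
Refinanced payment = 43,078.30 × 0.0092917 / (1 − (1+0.0092917)^−60) = $939.85.
Monthly savings = $967.96 − $939.85 = $28.11.
Break-even = $500.00 / $28.11 = 17.79 → 18 months.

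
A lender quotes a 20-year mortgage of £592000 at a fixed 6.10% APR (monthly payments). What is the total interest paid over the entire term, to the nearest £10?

£434,120

Monthly rate = 6.1%/12 = 0.0050833; payment = 592,000 × 0.0050833 / (1 − (1+0.0050833)^−240) = £4,275.50.
Total paid = 240 × £4,275.50 = £1,026,120.00; interest = £1,026,120.00 − £592,000 = £434,120.00.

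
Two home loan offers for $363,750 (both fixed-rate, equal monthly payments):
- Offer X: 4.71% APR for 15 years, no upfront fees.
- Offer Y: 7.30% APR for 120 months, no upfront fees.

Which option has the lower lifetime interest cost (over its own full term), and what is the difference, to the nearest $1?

Offer X by $5,653

Offer X: at 4.71% the monthly rate is 0.0039250, so the payment is 363,750 × 0.0039250 / (1 − 1.0039250^−180) = $2,821.86.
Total interest on Offer X = 180 × $2,821.86 − $363,750 = $144,184.80.
Offer Y: at 7.30% the monthly rate is 0.0060833, so the payment is 363,750 × 0.0060833 / (1 − 1.0060833^−120) = $4,279.90.
Total interest on Offer Y = 120 × $4,279.90 − $363,750 = $149,838.00.
Offer X is lower by $5,653.20.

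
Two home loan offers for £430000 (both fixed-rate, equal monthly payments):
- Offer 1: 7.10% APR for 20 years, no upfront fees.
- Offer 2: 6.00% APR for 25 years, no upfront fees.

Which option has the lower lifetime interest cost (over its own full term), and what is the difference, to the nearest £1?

Offer 1 by £24,834

Offer 1: at 7.10% the monthly rate is 0.0059167, so the payment is 430,000 × 0.0059167 / (1 − 1.0059167^−240) = £3,359.65.
Total interest on Offer 1 = 240 × £3,359.65 − £430,000 = £376,316.00.
Offer 2: monthly rate = 6%/12 = 0.0050000; payment = 430,000 × 0.0050000 / (1 − (1+0.0050000)^−300) = £2,770.50.
Total interest on Offer 2 = 300 × £2,770.50 − £430,000 = £401,150.00.
Offer 1 is lower by £24,834.00.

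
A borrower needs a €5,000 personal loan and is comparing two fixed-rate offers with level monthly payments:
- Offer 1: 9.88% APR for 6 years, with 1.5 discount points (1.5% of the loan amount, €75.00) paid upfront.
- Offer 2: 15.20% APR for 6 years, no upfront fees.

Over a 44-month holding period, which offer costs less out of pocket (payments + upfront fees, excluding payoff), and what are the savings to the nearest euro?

Offer 1: at 9.88% the monthly rate is 0.0082333, so the payment is 5,000 × 0.0082333 / (1 − 1.0082333^−72) = €92.33.
Offer 2: monthly rate = 15.2%/12 = 0.0126667; payment = 5,000 × 0.0126667 / (1 − (1+0.0126667)^−72) = €106.27.
Over 44 months: Offer 1 costs 44 × €92.33 + €75.00 = €4,137.52; Offer 2 costs 44 × €106.27 = €4,675.88.
Offer 1 is cheaper by €4,675.88 − €4,137.52 = €538.36.

Offer 1 by €538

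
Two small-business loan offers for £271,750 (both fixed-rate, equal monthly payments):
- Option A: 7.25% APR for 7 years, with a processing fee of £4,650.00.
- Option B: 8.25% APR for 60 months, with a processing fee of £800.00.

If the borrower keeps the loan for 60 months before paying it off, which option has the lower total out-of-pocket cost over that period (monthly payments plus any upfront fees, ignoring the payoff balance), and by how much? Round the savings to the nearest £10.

Option A by £80,630

Option A: monthly rate = 7.25%/12 = 0.0060417; payment = 271,750 × 0.0060417 / (1 − (1+0.0060417)^−84) = £4,134.73.
Option B: monthly rate = 8.25%/12 = 0.0068750; payment = 271,750 × 0.0068750 / (1 − (1+0.0068750)^−60) = £5,542.68.
Over 60 months: Option A costs 60 × £4,134.73 + £4,650.00 = £252,733.80; Option B costs 60 × £5,542.68 + £800.00 = £333,360.80.
Option A is cheaper by £333,360.80 − £252,733.80 = £80,627.00.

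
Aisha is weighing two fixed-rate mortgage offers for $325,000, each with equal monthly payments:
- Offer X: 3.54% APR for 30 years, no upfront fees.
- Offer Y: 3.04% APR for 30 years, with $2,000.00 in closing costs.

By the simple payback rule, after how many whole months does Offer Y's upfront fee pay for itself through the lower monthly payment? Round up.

23 months

Offer X: monthly rate = 3.54%/12 = 0.0029500; payment = 325,000 × 0.0029500 / (1 − (1+0.0029500)^−360) = $1,466.66.
Offer Y: monthly rate = 3.04%/12 = 0.0025333; payment = 325,000 × 0.0025333 / (1 − (1+0.0025333)^−360) = $1,377.23.
Monthly savings = $1,466.66 − $1,377.23 = $89.43.
Break-even = $2,000.00 / $89.43 = 22.36 → 23 months.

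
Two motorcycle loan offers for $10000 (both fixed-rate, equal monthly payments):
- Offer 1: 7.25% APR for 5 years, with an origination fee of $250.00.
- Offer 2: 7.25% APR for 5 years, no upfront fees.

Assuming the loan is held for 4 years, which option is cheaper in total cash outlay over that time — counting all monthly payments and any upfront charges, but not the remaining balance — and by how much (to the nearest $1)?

Offer 2 by $250

Offer 1: at 7.25% the monthly rate is 0.0060417, so the payment is 10,000 × 0.0060417 / (1 − 1.0060417^−60) = $199.19.
Offer 2: at 7.25% the monthly rate is 0.0060417, so the payment is 10,000 × 0.0060417 / (1 − 1.0060417^−60) = $199.19.
Over 48 months: Offer 1 costs 48 × $199.19 + $250.00 = $9,811.12; Offer 2 costs 48 × $199.19 = $9,561.12.
Offer 2 is cheaper by $9,811.12 − $9,561.12 = $250.00.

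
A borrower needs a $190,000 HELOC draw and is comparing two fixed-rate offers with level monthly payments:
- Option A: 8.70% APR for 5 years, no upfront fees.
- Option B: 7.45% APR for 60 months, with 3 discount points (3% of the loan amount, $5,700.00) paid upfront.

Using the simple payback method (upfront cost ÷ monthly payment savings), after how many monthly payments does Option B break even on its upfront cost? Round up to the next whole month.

Option A: at 8.70% the monthly rate is 0.0072500, so the payment is 190,000 × 0.0072500 / (1 − 1.0072500^−60) = $3,916.48.
Option B: at 7.45% the monthly rate is 0.0062083, so the payment is 190,000 × 0.0062083 / (1 − 1.0062083^−60) = $3,802.70.
Monthly savings = $3,916.48 − $3,802.70 = $113.78.
Break-even = $5,700.00 / $113.78 = 50.10 → 51 months.

51 months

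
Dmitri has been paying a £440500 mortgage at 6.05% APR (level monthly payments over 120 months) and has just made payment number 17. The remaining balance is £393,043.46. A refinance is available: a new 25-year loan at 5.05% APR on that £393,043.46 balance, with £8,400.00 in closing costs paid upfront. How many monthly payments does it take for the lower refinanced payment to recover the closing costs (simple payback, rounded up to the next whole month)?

Current payment = 440,500 × 6.05%/12 / (1 − (1+0.0050417)^−120) = £4,901.52.
Refinanced payment = 393,043.46 × 0.0042083 / (1 − (1+0.0042083)^−300) = £2,309.16.
Monthly savings = £4,901.52 − £2,309.16 = £2,592.36.
Break-even = £8,400.00 / £2,592.36 = 3.24 → 4 months.

4 months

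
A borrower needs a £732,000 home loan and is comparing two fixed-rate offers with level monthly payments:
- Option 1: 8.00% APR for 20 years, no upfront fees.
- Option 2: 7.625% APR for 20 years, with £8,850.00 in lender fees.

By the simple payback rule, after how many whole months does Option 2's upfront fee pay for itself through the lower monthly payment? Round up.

Option 1: at 8.00% the monthly rate is 0.0066667, so the payment is 732,000 × 0.0066667 / (1 − 1.0066667^−240) = £6,122.74.
Option 2: monthly rate = 7.625%/12 = 0.0063542; payment = 732,000 × 0.0063542 / (1 − (1+0.0063542)^−240) = £5,953.02.
Monthly savings = £6,122.74 − £5,953.02 = £169.72.
Break-even = £8,850.00 / £169.72 = 52.14 → 53 months.

53 months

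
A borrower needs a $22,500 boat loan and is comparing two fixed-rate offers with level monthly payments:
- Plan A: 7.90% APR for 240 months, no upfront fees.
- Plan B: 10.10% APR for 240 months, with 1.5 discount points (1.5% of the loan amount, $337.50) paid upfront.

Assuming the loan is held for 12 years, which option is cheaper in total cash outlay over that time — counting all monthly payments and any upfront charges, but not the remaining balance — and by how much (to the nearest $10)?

Plan A: monthly rate = 7.9%/12 = 0.0065833; payment = 22,500 × 0.0065833 / (1 − (1+0.0065833)^−240) = $186.80.
Plan B: monthly rate = 10.1%/12 = 0.0084167; payment = 22,500 × 0.0084167 / (1 − (1+0.0084167)^−240) = $218.62.
Over 144 months: Plan A costs 144 × $186.80 = $26,899.20; Plan B costs 144 × $218.62 + $337.50 = $31,818.78.
Plan A is cheaper by $31,818.78 − $26,899.20 = $4,919.58.

Plan A by $4,920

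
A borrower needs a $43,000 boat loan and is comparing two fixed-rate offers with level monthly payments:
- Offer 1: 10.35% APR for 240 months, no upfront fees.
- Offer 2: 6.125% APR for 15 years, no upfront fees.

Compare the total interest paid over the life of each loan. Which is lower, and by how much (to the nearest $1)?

Offer 1: monthly rate = 10.35%/12 = 0.0086250; payment = 43,000 × 0.0086250 / (1 − (1+0.0086250)^−240) = $424.98.
Total interest on Offer 1 = 240 × $424.98 − $43,000 = $58,995.20.
Offer 2: monthly rate = 6.125%/12 = 0.0051042; payment = 43,000 × 0.0051042 / (1 − (1+0.0051042)^−180) = $365.77.
Total interest on Offer 2 = 180 × $365.77 − $43,000 = $22,838.60.
Offer 2 is lower by $36,156.60.

Offer 2 by $36,157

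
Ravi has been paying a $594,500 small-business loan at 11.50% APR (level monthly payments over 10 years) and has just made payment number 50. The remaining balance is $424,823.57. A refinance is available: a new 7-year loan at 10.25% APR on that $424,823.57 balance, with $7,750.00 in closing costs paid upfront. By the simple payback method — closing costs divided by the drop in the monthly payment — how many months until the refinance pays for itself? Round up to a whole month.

7 months

Current payment = 594,500 × 11.5%/12 / (1 − (1+0.0095833)^−120) = $8,358.40.
Refinanced payment = 424,823.57 × 0.0085417 / (1 − (1+0.0085417)^−84) = $7,107.57.
Monthly savings = $8,358.40 − $7,107.57 = $1,250.83.
Break-even = $7,750.00 / $1,250.83 = 6.20 → 7 months.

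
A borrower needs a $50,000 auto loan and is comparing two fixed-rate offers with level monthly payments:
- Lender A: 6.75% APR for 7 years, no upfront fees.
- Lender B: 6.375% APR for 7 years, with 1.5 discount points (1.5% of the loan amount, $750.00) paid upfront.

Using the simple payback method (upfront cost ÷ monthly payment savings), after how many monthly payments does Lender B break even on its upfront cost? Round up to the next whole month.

Lender A: monthly rate = 6.75%/12 = 0.0056250; payment = 50,000 × 0.0056250 / (1 − (1+0.0056250)^−84) = $748.54.
Lender B: monthly rate = 6.375%/12 = 0.0053125; payment = 50,000 × 0.0053125 / (1 − (1+0.0053125)^−84) = $739.45.
Monthly savings = $748.54 − $739.45 = $9.09.
Break-even = $750.00 / $9.09 = 82.51 → 83 months.

83 months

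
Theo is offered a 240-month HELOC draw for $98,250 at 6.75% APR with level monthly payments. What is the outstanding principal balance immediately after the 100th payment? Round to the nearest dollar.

$72,251

With monthly rate i = 6.75%/12 = 0.0056250, the balance after k of n payments is P · [(1+i)^n − (1+i)^k] / [(1+i)^n − 1].
(1+0.0056250)^240 = 3.84286162 and (1+0.0056250)^100 = 1.75229065, so the balance is 98,250 × (3.84286162 − 1.75229065) / (3.84286162 − 1) = $72,250.65.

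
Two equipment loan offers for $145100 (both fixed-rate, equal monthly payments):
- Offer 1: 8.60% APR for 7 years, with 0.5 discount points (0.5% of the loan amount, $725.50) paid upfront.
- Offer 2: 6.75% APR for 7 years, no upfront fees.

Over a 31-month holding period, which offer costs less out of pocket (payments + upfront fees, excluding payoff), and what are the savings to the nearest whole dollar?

Offer 2 by $4,846

Offer 1: at 8.60% the monthly rate is 0.0071667, so the payment is 145,100 × 0.0071667 / (1 − 1.0071667^−84) = $2,305.18.
Offer 2: monthly rate = 6.75%/12 = 0.0056250; payment = 145,100 × 0.0056250 / (1 − (1+0.0056250)^−84) = $2,172.26.
Over 31 months: Offer 1 costs 31 × $2,305.18 + $725.50 = $72,186.08; Offer 2 costs 31 × $2,172.26 = $67,340.06.
Offer 2 is cheaper by $72,186.08 − $67,340.06 = $4,846.02.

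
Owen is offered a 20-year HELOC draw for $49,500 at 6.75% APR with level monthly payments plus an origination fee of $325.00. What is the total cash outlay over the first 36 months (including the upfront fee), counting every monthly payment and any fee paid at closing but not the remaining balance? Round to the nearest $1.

$13,875

Monthly rate = 6.75%/12 = 0.0056250; payment = 49,500 × 0.0056250 / (1 − (1+0.0056250)^−240) = $376.38.
Total outlay = 36 × $376.38 + $325.00 = $13,874.68.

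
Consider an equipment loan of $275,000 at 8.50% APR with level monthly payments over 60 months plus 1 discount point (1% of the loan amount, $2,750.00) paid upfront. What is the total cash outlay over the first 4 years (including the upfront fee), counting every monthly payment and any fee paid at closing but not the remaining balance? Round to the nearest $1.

Monthly rate = 8.5%/12 = 0.0070833; payment = 275,000 × 0.0070833 / (1 − (1+0.0070833)^−60) = $5,642.05.
Total outlay = 48 × $5,642.05 + $2,750.00 = $273,568.40.

$273,568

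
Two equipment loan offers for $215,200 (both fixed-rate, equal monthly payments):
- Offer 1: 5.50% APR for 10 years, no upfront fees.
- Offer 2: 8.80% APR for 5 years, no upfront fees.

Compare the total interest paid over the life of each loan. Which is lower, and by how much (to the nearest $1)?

Offer 1: at 5.50% the monthly rate is 0.0045833, so the payment is 215,200 × 0.0045833 / (1 − 1.0045833^−120) = $2,335.49.
Total interest on Offer 1 = 120 × $2,335.49 − $215,200 = $65,058.80.
Offer 2: at 8.80% the monthly rate is 0.0073333, so the payment is 215,200 × 0.0073333 / (1 − 1.0073333^−60) = $4,446.34.
Total interest on Offer 2 = 60 × $4,446.34 − $215,200 = $51,580.40.
Offer 2 is lower by $13,478.40.

Offer 2 by $13,478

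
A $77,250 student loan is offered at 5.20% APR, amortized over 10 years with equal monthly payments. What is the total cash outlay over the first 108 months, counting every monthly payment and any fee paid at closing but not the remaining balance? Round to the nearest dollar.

At 5.20% the monthly rate is 0.0043333, so the payment is 77,250 × 0.0043333 / (1 − 1.0043333^−120) = $826.93.
Total outlay = 108 × $826.93 = $89,308.44.

$89,308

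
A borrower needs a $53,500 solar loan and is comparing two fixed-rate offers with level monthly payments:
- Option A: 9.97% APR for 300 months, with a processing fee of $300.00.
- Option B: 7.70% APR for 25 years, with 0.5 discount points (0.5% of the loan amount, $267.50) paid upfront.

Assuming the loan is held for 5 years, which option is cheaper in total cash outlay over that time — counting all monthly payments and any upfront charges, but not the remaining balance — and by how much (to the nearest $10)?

Option B by $4,990

Option A: monthly rate = 9.97%/12 = 0.0083083; payment = 53,500 × 0.0083083 / (1 − (1+0.0083083)^−300) = $485.02.
Option B: monthly rate = 7.7%/12 = 0.0064167; payment = 53,500 × 0.0064167 / (1 − (1+0.0064167)^−300) = $402.35.
Over 60 months: Option A costs 60 × $485.02 + $300.00 = $29,401.20; Option B costs 60 × $402.35 + $267.50 = $24,408.50.
Option B is cheaper by $29,401.20 − $24,408.50 = $4,992.70.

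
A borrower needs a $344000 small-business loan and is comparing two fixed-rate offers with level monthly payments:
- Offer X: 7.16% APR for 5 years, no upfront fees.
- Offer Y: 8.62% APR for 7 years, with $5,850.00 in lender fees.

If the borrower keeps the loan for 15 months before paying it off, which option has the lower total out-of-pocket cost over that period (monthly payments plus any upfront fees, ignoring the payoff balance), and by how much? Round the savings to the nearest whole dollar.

Offer X: at 7.16% the monthly rate is 0.0059667, so the payment is 344,000 × 0.0059667 / (1 − 1.0059667^−60) = $6,837.61.
Offer Y: monthly rate = 8.62%/12 = 0.0071833; payment = 344,000 × 0.0071833 / (1 − (1+0.0071833)^−84) = $5,468.53.
Over 15 months: Offer X costs 15 × $6,837.61 = $102,564.15; Offer Y costs 15 × $5,468.53 + $5,850.00 = $87,877.95.
Offer Y is cheaper by $102,564.15 − $87,877.95 = $14,686.20.

Offer Y by $14,686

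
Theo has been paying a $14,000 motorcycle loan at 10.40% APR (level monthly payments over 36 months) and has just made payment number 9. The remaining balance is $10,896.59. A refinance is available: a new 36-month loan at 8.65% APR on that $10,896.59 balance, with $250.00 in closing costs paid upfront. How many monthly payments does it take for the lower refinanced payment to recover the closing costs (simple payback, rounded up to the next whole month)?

3 months

Current payment = 14,000 × 10.4%/12 / (1 − (1+0.0086667)^−36) = $454.37.
Refinanced payment = 10,896.59 × 0.0072083 / (1 − (1+0.0072083)^−36) = $344.74.
Monthly savings = $454.37 − $344.74 = $109.63.
Break-even = $250.00 / $109.63 = 2.28 → 3 months.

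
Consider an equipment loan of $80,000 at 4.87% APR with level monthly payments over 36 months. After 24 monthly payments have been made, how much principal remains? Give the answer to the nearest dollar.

With monthly rate i = 4.87%/12 = 0.0040583, the balance after k of n payments is P · [(1+i)^n − (1+i)^k] / [(1+i)^n − 1].
(1+0.0040583)^36 = 1.15696979 and (1+0.0040583)^24 = 1.10208396, so the balance is 80,000 × (1.15696979 − 1.10208396) / (1.15696979 − 1) = $27,972.69.

$27,973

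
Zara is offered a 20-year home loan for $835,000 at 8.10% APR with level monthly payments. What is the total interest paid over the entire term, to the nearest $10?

Monthly rate = 8.1%/12 = 0.0067500; payment = 835,000 × 0.0067500 / (1 − (1+0.0067500)^−240) = $7,036.33.
Total paid = 240 × $7,036.33 = $1,688,719.20; interest = $1,688,719.20 − $835,000 = $853,719.20.

$853,720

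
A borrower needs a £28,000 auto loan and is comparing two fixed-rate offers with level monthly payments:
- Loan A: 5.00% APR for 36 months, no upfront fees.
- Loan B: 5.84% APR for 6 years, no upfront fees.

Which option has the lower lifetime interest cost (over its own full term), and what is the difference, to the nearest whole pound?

Loan A by £3,048

Loan A: monthly rate = 5%/12 = 0.0041667; payment = 28,000 × 0.0041667 / (1 − (1+0.0041667)^−36) = £839.19.
Total interest on Loan A = 36 × £839.19 − £28,000 = £2,210.84.
Loan B: at 5.84% the monthly rate is 0.0048667, so the payment is 28,000 × 0.0048667 / (1 − 1.0048667^−72) = £461.93.
Total interest on Loan B = 72 × £461.93 − £28,000 = £5,258.96.
Loan A is lower by £3,048.12.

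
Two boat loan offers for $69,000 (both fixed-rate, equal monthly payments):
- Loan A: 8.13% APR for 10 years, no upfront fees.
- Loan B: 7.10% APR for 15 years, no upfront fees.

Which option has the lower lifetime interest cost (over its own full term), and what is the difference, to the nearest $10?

Loan A: monthly rate = 8.13%/12 = 0.0067750; payment = 69,000 × 0.0067750 / (1 − (1+0.0067750)^−120) = $841.91.
Total interest on Loan A = 120 × $841.91 − $69,000 = $32,029.20.
Loan B: monthly rate = 7.1%/12 = 0.0059167; payment = 69,000 × 0.0059167 / (1 − (1+0.0059167)^−180) = $624.06.
Total interest on Loan B = 180 × $624.06 − $69,000 = $43,330.80.
Loan A is lower by $11,301.60.

Loan A by $11,300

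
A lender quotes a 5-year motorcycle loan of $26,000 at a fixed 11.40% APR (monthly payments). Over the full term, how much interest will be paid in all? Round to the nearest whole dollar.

At 11.40% the monthly rate is 0.0095000, so the payment is 26,000 × 0.0095000 / (1 − 1.0095000^−60) = $570.50.
Total paid = 60 × $570.50 = $34,230.00; interest = $34,230.00 − $26,000 = $8,230.00.

$8,230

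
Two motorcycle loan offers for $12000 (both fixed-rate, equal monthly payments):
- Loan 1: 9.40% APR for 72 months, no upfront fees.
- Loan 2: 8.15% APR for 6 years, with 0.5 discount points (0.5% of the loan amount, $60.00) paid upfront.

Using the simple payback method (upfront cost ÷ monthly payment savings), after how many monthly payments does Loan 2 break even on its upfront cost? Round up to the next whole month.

9 months

Loan 1: monthly rate = 9.4%/12 = 0.0078333; payment = 12,000 × 0.0078333 / (1 − (1+0.0078333)^−72) = $218.70.
Loan 2: at 8.15% the monthly rate is 0.0067917, so the payment is 12,000 × 0.0067917 / (1 − 1.0067917^−72) = $211.28.
Monthly savings = $218.70 − $211.28 = $7.42.
Break-even = $60.00 / $7.42 = 8.09 → 9 months.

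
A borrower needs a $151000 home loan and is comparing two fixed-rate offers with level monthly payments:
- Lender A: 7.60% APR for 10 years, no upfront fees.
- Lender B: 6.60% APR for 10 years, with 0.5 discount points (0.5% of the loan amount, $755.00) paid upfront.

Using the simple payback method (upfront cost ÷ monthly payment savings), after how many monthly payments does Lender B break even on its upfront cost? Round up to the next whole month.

Lender A: monthly rate = 7.6%/12 = 0.0063333; payment = 151,000 × 0.0063333 / (1 − (1+0.0063333)^−120) = $1,800.29.
Lender B: monthly rate = 6.6%/12 = 0.0055000; payment = 151,000 × 0.0055000 / (1 − (1+0.0055000)^−120) = $1,722.27.
Monthly savings = $1,800.29 − $1,722.27 = $78.02.
Break-even = $755.00 / $78.02 = 9.68 → 10 months.

10 months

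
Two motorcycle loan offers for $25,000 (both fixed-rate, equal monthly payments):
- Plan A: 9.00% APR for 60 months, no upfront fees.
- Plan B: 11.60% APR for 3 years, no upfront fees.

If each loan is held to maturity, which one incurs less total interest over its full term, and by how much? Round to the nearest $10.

Plan B by $1,420

Plan A: monthly rate = 9%/12 = 0.0075000; payment = 25,000 × 0.0075000 / (1 − (1+0.0075000)^−60) = $518.96.
Total interest on Plan A = 60 × $518.96 − $25,000 = $6,137.60.
Plan B: monthly rate = 11.6%/12 = 0.0096667; payment = 25,000 × 0.0096667 / (1 − (1+0.0096667)^−36) = $825.59.
Total interest on Plan B = 36 × $825.59 − $25,000 = $4,721.24.
Plan B is lower by $1,416.36.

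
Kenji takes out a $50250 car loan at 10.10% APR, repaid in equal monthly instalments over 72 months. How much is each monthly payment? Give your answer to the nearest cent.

$933.46

Monthly rate = 10.1%/12 = 0.0084167; payment = 50,250 × 0.0084167 / (1 − (1+0.0084167)^−72) = $933.46.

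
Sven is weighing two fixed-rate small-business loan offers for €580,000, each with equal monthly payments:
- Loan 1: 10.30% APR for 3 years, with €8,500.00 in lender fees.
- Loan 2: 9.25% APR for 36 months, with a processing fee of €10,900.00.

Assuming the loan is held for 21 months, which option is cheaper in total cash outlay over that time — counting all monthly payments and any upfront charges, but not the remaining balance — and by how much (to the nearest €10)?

Loan 2 by €3,590

Loan 1: monthly rate = 10.3%/12 = 0.0085833; payment = 580,000 × 0.0085833 / (1 − (1+0.0085833)^−36) = €18,796.77.
Loan 2: at 9.25% the monthly rate is 0.0077083, so the payment is 580,000 × 0.0077083 / (1 − 1.0077083^−36) = €18,511.40.
Over 21 months: Loan 1 costs 21 × €18,796.77 + €8,500.00 = €403,232.17; Loan 2 costs 21 × €18,511.40 + €10,900.00 = €399,639.40.
Loan 2 is cheaper by €403,232.17 − €399,639.40 = €3,592.77.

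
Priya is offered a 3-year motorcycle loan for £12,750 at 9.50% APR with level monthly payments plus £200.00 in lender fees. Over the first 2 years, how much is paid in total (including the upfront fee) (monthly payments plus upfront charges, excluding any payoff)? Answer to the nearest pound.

£10,002

At 9.50% the monthly rate is 0.0079167, so the payment is 12,750 × 0.0079167 / (1 − 1.0079167^−36) = £408.42.
Total outlay = 24 × £408.42 + £200.00 = £10,002.08.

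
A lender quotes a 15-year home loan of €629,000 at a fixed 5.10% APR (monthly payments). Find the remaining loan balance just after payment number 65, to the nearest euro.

€454,713

With monthly rate i = 5.1%/12 = 0.0042500, the balance after k of n payments is P · [(1+i)^n − (1+i)^k] / [(1+i)^n − 1].
(1+0.0042500)^180 = 2.14551360 and (1+0.0042500)^65 = 1.31740597, so the balance is 629,000 × (2.14551360 − 1.31740597) / (2.14551360 − 1) = €454,712.80.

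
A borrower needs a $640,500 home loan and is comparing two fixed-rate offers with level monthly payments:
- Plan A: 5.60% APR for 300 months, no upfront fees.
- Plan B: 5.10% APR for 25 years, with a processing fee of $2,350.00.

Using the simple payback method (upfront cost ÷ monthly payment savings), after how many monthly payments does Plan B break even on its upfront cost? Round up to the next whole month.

Plan A: at 5.60% the monthly rate is 0.0046667, so the payment is 640,500 × 0.0046667 / (1 − 1.0046667^−300) = $3,971.57.
Plan B: monthly rate = 5.1%/12 = 0.0042500; payment = 640,500 × 0.0042500 / (1 − (1+0.0042500)^−300) = $3,781.71.
Monthly savings = $3,971.57 − $3,781.71 = $189.86.
Break-even = $2,350.00 / $189.86 = 12.38 → 13 months.

13 months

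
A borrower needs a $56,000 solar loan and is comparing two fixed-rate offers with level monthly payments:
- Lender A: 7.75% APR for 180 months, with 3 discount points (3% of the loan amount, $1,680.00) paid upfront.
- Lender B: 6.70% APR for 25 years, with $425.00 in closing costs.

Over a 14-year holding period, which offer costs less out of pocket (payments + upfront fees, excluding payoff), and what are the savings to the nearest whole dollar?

Lender B by $25,106

Lender A: at 7.75% the monthly rate is 0.0064583, so the payment is 56,000 × 0.0064583 / (1 − 1.0064583^−180) = $527.11.
Lender B: monthly rate = 6.7%/12 = 0.0055833; payment = 56,000 × 0.0055833 / (1 − (1+0.0055833)^−300) = $385.14.
Over 168 months: Lender A costs 168 × $527.11 + $1,680.00 = $90,234.48; Lender B costs 168 × $385.14 + $425.00 = $65,128.52.
Lender B is cheaper by $90,234.48 − $65,128.52 = $25,105.96.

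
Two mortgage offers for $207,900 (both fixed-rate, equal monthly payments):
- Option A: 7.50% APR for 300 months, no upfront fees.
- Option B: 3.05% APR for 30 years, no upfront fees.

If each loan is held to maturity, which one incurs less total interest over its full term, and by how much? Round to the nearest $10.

Option A: monthly rate = 7.5%/12 = 0.0062500; payment = 207,900 × 0.0062500 / (1 − (1+0.0062500)^−300) = $1,536.36.
Total interest on Option A = 300 × $1,536.36 − $207,900 = $253,008.00.
Option B: monthly rate = 3.05%/12 = 0.0025417; payment = 207,900 × 0.0025417 / (1 − (1+0.0025417)^−360) = $882.13.
Total interest on Option B = 360 × $882.13 − $207,900 = $109,666.80.
Option B is lower by $143,341.20.

Option B by $143,340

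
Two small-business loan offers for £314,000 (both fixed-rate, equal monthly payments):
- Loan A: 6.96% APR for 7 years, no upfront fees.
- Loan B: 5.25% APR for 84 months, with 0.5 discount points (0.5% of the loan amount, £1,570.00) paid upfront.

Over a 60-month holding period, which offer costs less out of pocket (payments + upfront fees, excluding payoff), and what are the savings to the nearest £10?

Loan A: at 6.96% the monthly rate is 0.0058000, so the payment is 314,000 × 0.0058000 / (1 − 1.0058000^−84) = £4,732.96.
Loan B: at 5.25% the monthly rate is 0.0043750, so the payment is 314,000 × 0.0043750 / (1 − 1.0043750^−84) = £4,475.03.
Over 60 months: Loan A costs 60 × £4,732.96 = £283,977.60; Loan B costs 60 × £4,475.03 + £1,570.00 = £270,071.80.
Loan B is cheaper by £283,977.60 − £270,071.80 = £13,905.80.

Loan B by £13,910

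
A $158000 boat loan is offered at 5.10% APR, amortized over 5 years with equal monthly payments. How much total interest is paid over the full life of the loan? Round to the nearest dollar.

Monthly rate = 5.1%/12 = 0.0042500; payment = 158,000 × 0.0042500 / (1 − (1+0.0042500)^−60) = $2,988.90.
Total paid = 60 × $2,988.90 = $179,334.00; interest = $179,334.00 − $158,000 = $21,334.00.

$21,334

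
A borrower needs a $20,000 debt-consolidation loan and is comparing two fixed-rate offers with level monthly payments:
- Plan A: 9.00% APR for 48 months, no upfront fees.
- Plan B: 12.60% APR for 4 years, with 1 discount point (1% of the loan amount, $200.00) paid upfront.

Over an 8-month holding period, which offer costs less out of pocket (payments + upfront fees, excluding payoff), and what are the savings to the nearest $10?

Plan A: at 9.00% the monthly rate is 0.0075000, so the payment is 20,000 × 0.0075000 / (1 − 1.0075000^−48) = $497.70.
Plan B: monthly rate = 12.6%/12 = 0.0105000; payment = 20,000 × 0.0105000 / (1 − (1+0.0105000)^−48) = $532.59.
Over 8 months: Plan A costs 8 × $497.70 = $3,981.60; Plan B costs 8 × $532.59 + $200.00 = $4,460.72.
Plan A is cheaper by $4,460.72 − $3,981.60 = $479.12.

Plan A by $480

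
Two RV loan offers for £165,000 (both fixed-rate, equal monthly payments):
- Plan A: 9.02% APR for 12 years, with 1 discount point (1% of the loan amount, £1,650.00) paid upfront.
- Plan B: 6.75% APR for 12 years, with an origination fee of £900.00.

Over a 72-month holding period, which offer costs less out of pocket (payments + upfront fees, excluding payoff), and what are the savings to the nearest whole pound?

Plan B by £15,488

Plan A: at 9.02% the monthly rate is 0.0075167, so the payment is 165,000 × 0.0075167 / (1 − 1.0075167^−144) = £1,879.61.
Plan B: at 6.75% the monthly rate is 0.0056250, so the payment is 165,000 × 0.0056250 / (1 − 1.0056250^−144) = £1,674.92.
Over 72 months: Plan A costs 72 × £1,879.61 + £1,650.00 = £136,981.92; Plan B costs 72 × £1,674.92 + £900.00 = £121,494.24.
Plan B is cheaper by £136,981.92 − £121,494.24 = £15,487.68.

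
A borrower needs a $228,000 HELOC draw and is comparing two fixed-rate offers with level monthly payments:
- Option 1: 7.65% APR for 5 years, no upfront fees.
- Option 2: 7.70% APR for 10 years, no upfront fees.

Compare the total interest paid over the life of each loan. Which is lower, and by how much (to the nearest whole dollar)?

Option 1 by $52,536

Option 1: monthly rate = 7.65%/12 = 0.0063750; payment = 228,000 × 0.0063750 / (1 − (1+0.0063750)^−60) = $4,584.92.
Total interest on Option 1 = 60 × $4,584.92 − $228,000 = $47,095.20.
Option 2: at 7.70% the monthly rate is 0.0064167, so the payment is 228,000 × 0.0064167 / (1 − 1.0064167^−120) = $2,730.26.
Total interest on Option 2 = 120 × $2,730.26 − $228,000 = $99,631.20.
Option 1 is lower by $52,536.00.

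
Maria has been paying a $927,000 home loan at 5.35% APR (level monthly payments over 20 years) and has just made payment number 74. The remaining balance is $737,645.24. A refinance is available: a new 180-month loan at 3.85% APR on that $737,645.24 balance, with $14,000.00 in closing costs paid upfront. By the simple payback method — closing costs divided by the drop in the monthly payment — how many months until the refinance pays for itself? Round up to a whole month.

Current payment = 927,000 × 5.35%/12 / (1 − (1+0.0044583)^−240) = $6,298.44.
Refinanced payment = 737,645.24 × 0.0032083 / (1 − (1+0.0032083)^−180) = $5,400.99.
Monthly savings = $6,298.44 − $5,400.99 = $897.45.
Break-even = $14,000.00 / $897.45 = 15.60 → 16 months.

16 months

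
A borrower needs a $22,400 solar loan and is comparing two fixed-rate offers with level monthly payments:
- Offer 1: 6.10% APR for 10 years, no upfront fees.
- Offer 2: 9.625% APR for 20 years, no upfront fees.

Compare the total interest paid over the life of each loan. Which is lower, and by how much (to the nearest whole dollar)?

Offer 1: at 6.10% the monthly rate is 0.0050833, so the payment is 22,400 × 0.0050833 / (1 − 1.0050833^−120) = $249.81.
Total interest on Offer 1 = 120 × $249.81 − $22,400 = $7,577.20.
Offer 2: monthly rate = 9.625%/12 = 0.0080208; payment = 22,400 × 0.0080208 / (1 − (1+0.0080208)^−240) = $210.63.
Total interest on Offer 2 = 240 × $210.63 − $22,400 = $28,151.20.
Offer 1 is lower by $20,574.00.

Offer 1 by $20,574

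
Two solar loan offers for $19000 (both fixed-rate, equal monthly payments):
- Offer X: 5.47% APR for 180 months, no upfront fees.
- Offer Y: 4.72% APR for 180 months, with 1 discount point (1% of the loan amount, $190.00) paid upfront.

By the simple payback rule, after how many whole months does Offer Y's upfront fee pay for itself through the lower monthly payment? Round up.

Offer X: monthly rate = 5.47%/12 = 0.0045583; payment = 19,000 × 0.0045583 / (1 − (1+0.0045583)^−180) = $154.94.
Offer Y: at 4.72% the monthly rate is 0.0039333, so the payment is 19,000 × 0.0039333 / (1 − 1.0039333^−180) = $147.49.
Monthly savings = $154.94 − $147.49 = $7.45.
Break-even = $190.00 / $7.45 = 25.50 → 26 months.

26 months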